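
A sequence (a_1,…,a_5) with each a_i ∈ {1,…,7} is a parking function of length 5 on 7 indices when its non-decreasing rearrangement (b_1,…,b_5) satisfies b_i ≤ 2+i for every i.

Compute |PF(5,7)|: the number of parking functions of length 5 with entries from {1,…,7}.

#PF = (7−5+1)·(7+1)^(5−1) = 3×4096 = 12288 (Konheim–Weiss)
One tuple (3,7,6,4,1) → sorted (1,3,4,6,7): b_i ≤ 2+i ∀i, a PF.

12288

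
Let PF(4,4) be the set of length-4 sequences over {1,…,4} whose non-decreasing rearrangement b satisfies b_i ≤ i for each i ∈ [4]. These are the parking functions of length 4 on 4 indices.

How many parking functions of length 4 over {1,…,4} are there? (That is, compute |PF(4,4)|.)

125

#PF = (4+1−4)·(4+1)^{4−1} = 1×125 = 125 [KW]
E.g. (1,3,1,2) → sorted (1,1,2,3): b_i ≤ i ∀i, a PF.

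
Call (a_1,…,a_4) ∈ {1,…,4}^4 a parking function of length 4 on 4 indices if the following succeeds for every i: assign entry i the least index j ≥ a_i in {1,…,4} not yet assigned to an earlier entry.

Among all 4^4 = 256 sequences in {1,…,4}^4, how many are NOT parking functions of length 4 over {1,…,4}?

131

|PF| = (5−4)·5^(4−1) = 1×125 = 125 (Pollak)
Check (4,3,2,4) → sorted (2,3,4,4): b_1=2>1, not a PF.
So 256 − 125 = 131 fail.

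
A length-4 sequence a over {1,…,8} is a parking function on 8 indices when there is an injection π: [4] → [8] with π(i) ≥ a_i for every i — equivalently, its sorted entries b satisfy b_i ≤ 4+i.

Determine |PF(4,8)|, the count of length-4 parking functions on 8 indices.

3645

#PF = (9−4)·9^(4−1) = 5×729 = 3645 (Pollak)
Example (4,5,3,5) → sorted (3,4,5,5): b_i ≤ 4+i ∀i, a PF.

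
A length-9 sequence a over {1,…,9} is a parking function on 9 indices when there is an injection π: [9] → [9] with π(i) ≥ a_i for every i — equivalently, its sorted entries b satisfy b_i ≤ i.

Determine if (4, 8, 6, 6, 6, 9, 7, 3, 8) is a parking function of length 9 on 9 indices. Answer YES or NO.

NO

Rearranged: b = (3, 4, 6, 6, 6, 7, 8, 8, 9).
  b_1=3 > 1
  fails at i=1 ⇒ NO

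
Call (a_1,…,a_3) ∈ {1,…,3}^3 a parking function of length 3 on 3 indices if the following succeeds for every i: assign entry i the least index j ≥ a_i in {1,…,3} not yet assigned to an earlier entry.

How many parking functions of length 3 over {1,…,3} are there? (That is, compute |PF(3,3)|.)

16

|PF| = (3−3+1)·(3+1)^(3−1) = 1×16 = 16 (Pollak)
One tuple (3,2,1) → sorted (1,2,3): b_i ≤ i ∀i, a PF.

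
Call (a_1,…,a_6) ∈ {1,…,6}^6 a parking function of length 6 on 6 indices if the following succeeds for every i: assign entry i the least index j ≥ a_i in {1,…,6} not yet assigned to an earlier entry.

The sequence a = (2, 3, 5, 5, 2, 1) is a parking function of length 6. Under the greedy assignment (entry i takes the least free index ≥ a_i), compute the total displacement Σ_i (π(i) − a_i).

3

Σπ(i) = 1+…+6 = 21; Σa = 2+3+5+5+2+1 = 18; disp = 21−18 = 3.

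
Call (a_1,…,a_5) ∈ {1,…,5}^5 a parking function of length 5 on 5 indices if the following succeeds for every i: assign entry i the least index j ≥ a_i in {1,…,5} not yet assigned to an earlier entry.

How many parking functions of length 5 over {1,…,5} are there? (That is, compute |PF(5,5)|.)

1296

Count = 1·6^4 = 1·1296 = 1296 (Pollak)
Example (2,1,5,3,3) → sorted (1,2,3,3,5): b_i ≤ i ∀i, a PF.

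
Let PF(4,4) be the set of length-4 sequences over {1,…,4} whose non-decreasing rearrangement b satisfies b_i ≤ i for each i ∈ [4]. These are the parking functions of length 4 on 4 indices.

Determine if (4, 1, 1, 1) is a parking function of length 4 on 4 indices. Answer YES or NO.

YES

Sorted: b = (1, 1, 1, 4).
  b_1=1 ≤ 1
  b_2=1 ≤ 2
  b_3=1 ≤ 3
  b_4=4 ≤ 4
All bounds hold ⇒ YES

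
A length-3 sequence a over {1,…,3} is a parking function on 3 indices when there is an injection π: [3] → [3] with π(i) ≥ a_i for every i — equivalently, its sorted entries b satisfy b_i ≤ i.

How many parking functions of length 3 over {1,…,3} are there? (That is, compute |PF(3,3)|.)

16

Count = 1·4^2 = 1 · 16 = 16 (Pollak)
Example (1,1,3) → sorted (1,1,3): b_i ≤ i ∀i, a PF.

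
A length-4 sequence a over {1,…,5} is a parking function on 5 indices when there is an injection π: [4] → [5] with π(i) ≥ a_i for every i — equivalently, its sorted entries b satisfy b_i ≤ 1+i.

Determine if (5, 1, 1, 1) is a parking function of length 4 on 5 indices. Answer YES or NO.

Rearranged: b = (1, 1, 1, 5).
  b_1=1 ≤ 2
  b_2=1 ≤ 3
  b_3=1 ≤ 4
  b_4=5 ≤ 5
All bounds hold ⇒ YES

YES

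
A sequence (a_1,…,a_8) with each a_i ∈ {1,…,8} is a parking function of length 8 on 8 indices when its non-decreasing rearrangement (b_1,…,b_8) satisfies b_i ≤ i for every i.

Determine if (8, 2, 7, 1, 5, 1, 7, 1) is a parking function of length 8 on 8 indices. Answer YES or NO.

Sorted: b = (1, 1, 1, 2, 5, 7, 7, 8).
  b_1=1 ≤ 1
  b_2=1 ≤ 2
  b_3=1 ≤ 3
  b_4=2 ≤ 4
  b_5=5 ≤ 5
  b_6=7 > 6
  fails at i=6 ⇒ NO

NO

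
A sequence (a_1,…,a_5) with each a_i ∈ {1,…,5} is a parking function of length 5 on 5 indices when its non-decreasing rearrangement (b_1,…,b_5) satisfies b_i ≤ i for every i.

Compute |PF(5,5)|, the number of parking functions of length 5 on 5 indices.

#PF = (6−5)·6^(5−1) = 1×1296 = 1296
E.g. (4,1,1,2,4) → sorted (1,1,2,4,4): b_i ≤ i ∀i, a PF.

1296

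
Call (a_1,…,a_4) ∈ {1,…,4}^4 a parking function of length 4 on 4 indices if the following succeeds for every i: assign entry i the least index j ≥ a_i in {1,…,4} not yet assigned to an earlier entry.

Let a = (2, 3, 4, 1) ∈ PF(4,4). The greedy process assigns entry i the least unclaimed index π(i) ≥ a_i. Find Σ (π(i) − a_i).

Σπ = 10 ({1..4} each once); Σa = 2+3+4+1 = 10; disp = 10−10 = 0.

0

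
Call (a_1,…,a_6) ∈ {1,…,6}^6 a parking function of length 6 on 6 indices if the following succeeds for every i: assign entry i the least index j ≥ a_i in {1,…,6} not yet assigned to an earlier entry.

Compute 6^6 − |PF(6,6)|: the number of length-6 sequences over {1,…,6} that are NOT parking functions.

Count = 1·7^5 = 1 · 16807 = 16807
One tuple (1,5,6,6,4,4) → sorted (1,4,4,5,6,6): b_2=4>2, not a PF.
So 46656 − 16807 = 29849 fail.

29849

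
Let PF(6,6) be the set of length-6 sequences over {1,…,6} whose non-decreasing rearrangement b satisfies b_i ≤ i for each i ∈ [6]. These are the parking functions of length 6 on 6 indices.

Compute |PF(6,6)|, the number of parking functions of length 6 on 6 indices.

Count = (7−6)·7^(6−1) = 1·16807 = 16807
Example (5,2,4,4,1,3) → sorted (1,2,3,4,4,5): b_i ≤ i ∀i, a PF.

16807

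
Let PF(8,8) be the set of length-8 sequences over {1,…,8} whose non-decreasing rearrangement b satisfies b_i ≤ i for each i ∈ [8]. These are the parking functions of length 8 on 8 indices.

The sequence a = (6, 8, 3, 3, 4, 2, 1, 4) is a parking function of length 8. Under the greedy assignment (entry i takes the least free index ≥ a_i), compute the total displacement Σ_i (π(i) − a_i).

Σπ = 8·9/2 = 36 (π permutes [8]); Σa = 6+8+3+3+4+2+1+4 = 31; disp = 36−31 = 5.

5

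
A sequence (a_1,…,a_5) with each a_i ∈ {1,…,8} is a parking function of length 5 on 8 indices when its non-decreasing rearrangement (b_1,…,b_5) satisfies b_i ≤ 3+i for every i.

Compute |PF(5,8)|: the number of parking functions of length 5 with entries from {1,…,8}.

#PF = 4·9^4 = 4·6561 = 26244
Check (2,5,5,2,2) → sorted (2,2,2,5,5): b_i ≤ 3+i ∀i, a PF.

26244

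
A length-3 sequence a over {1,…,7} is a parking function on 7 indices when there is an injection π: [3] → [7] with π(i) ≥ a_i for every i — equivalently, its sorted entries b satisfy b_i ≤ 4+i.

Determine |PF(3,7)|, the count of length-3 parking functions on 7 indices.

320

|PF| = (7−3+1)·(7+1)^(3−1) = 5 · 64 = 320 (Konheim–Weiss)
E.g. (2,4,6) → sorted (2,4,6): b_i ≤ 4+i ∀i, a PF.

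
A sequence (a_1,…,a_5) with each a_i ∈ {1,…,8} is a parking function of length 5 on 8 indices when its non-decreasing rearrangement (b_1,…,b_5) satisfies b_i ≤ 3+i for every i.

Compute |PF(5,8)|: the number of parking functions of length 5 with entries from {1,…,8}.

26244

|PF(5,8)| = (8−5+1)·(8+1)^(5−1) = 4×6561 = 26244 [KW]
E.g. (5,3,3,8,1) → sorted (1,3,3,5,8): b_i ≤ 3+i ∀i, a PF.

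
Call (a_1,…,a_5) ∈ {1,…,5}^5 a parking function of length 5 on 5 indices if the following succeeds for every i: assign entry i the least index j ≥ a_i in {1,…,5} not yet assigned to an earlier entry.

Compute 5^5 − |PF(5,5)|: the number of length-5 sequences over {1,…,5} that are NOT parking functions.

1829

|PF| = (5+1−5)·(5+1)^{5−1} = 1·1296 = 1296 [KW]
E.g. (2,5,2,5,3) → sorted (2,2,3,5,5): b_1=2>1, not a PF.
5^5 − 1296 = 3125 − 1296 = 1829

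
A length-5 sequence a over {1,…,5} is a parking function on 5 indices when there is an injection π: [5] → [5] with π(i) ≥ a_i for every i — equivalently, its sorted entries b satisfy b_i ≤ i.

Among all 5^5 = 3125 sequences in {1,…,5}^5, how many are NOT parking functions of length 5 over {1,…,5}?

|PF(5,5)| = (6−5)·6^(5−1) = 1×1296 = 1296 (Konheim–Weiss)
One tuple (2,5,5,2,1) → sorted (1,2,2,5,5): b_4=5>4, not a PF.
Total 3125; non-PF = 3125−1296 = 1829

1829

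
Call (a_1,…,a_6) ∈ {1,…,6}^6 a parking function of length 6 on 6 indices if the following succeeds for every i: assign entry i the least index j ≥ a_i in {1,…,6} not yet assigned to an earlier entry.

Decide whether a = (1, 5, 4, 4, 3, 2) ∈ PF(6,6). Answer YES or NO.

Order a: b = (1, 2, 3, 4, 4, 5).
  b_1=1 ≤ 1
  b_2=2 ≤ 2
  b_3=3 ≤ 3
  b_4=4 ≤ 4
  b_5=4 ≤ 5
  b_6=5 ≤ 6
All bounds hold ⇒ YES

YES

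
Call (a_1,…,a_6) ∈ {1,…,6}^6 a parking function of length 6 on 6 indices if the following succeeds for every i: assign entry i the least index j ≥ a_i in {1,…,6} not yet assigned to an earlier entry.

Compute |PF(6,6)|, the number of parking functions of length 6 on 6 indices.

Count = (7−6)·7^(6−1) = 1 · 16807 = 16807 [KW]
One tuple (3,4,2,2,1,5) → sorted (1,2,2,3,4,5): b_i ≤ i ∀i, a PF.

16807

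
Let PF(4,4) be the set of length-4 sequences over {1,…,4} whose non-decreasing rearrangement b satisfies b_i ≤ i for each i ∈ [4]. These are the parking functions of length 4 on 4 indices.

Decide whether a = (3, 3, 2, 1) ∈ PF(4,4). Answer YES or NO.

YES

Sorted: b = (1, 2, 3, 3).
  b_1=1 ≤ 1
  b_2=2 ≤ 2
  b_3=3 ≤ 3
  b_4=3 ≤ 4
All bounds hold ⇒ YES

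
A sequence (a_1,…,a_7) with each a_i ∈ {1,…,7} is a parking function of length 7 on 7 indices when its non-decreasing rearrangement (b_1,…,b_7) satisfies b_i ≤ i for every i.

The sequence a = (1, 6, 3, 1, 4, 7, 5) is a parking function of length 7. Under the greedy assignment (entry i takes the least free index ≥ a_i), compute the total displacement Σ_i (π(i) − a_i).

1

Σπ = 28 ({1..7} each once); Σa = 1+6+3+1+4+7+5 = 27; disp = 28−27 = 1.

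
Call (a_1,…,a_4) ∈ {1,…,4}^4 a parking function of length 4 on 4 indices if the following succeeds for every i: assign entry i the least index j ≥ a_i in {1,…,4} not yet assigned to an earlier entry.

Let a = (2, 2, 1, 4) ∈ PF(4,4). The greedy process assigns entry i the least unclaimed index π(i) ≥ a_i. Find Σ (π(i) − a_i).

Σπ = 4·5/2 = 10 (π permutes [4]); Σa = 2+2+1+4 = 9; disp = 10−9 = 1.

1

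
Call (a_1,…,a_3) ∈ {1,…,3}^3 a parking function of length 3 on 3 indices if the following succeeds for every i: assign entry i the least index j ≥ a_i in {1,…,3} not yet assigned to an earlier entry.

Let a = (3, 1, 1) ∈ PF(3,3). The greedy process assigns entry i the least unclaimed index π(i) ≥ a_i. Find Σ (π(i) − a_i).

1

Σπ(i) = 1+…+3 = 6; Σa = 3+1+1 = 5; disp = 6−5 = 1.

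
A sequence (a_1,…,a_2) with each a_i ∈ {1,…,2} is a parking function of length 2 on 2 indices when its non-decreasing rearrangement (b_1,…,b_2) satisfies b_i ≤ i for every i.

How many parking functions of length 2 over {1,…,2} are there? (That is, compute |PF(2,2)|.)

3

Count = 1·3^1 = 1·3 = 3
E.g. (1,1) → sorted (1,1): b_i ≤ i ∀i, a PF.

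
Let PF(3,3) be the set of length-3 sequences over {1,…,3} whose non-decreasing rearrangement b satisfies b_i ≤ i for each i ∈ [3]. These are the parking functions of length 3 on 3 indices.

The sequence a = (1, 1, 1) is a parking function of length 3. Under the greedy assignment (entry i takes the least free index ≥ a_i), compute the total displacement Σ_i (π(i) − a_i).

Σπ = 3·4/2 = 6 (π permutes [3]); Σa = 1+1+1 = 3; disp = 6−3 = 3.

3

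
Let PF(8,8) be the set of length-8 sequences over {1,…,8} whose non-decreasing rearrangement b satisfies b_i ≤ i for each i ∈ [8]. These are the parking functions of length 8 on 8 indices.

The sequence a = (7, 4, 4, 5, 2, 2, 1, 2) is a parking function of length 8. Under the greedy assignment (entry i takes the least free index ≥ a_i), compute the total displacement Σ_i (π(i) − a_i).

Σπ = 36 ({1..8} each once); Σa = 7+4+4+5+2+2+1+2 = 27; disp = 36−27 = 9.

9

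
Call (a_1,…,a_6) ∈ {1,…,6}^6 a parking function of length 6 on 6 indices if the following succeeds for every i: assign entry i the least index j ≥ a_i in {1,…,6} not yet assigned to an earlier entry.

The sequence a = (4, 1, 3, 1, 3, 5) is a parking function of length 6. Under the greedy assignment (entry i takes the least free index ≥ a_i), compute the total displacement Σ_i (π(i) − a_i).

Σπ(i) = 1+…+6 = 21; Σa = 4+1+3+1+3+5 = 17; disp = 21−17 = 4.

4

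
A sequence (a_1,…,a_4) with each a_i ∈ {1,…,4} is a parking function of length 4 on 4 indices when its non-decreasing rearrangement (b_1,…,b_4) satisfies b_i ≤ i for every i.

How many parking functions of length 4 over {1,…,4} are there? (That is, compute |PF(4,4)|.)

125

|PF| = (4+1−4)·(4+1)^{4−1} = 1×125 = 125 (Pollak)
Example (1,2,1,2) → sorted (1,1,2,2): b_i ≤ i ∀i, a PF.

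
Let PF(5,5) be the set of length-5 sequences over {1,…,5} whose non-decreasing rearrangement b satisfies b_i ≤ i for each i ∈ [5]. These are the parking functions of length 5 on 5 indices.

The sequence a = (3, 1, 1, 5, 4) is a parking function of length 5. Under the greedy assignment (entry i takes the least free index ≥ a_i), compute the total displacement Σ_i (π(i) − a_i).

Σπ = 5·6/2 = 15 (π permutes [5]); Σa = 3+1+1+5+4 = 14; disp = 15−14 = 1.

1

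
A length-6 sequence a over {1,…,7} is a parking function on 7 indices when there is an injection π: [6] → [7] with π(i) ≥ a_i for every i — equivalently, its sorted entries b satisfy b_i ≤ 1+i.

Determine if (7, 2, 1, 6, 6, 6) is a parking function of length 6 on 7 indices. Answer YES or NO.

Rearranged: b = (1, 2, 6, 6, 6, 7).
  b_1=1 ≤ 2
  b_2=2 ≤ 3
  b_3=6 > 4
  fails at i=3 ⇒ NO

NO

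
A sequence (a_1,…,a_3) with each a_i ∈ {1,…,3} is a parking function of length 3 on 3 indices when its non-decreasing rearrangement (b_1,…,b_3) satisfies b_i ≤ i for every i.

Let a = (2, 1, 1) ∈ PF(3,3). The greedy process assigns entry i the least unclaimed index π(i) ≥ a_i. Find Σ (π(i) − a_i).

2

Σπ = 6 ({1..3} each once); Σa = 2+1+1 = 4; disp = 6−4 = 2.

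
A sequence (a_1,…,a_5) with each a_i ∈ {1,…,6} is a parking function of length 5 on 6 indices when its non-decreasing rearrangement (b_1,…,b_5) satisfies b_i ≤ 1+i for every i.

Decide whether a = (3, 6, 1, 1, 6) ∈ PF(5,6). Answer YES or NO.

Order a: b = (1, 1, 3, 6, 6).
  b_1=1 ≤ 2
  b_2=1 ≤ 3
  b_3=3 ≤ 4
  b_4=6 > 5
  fails at i=4 ⇒ NO

NO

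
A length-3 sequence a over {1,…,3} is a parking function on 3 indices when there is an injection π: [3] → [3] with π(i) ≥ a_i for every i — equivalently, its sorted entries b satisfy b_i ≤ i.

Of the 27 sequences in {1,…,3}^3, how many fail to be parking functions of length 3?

|PF(3,3)| = (3+1−3)·(3+1)^{3−1} = 1 · 16 = 16 [KW]
Check (3,3,3) → sorted (3,3,3): b_1=3>1, not a PF.
3^3 − 16 = 27 − 16 = 11

11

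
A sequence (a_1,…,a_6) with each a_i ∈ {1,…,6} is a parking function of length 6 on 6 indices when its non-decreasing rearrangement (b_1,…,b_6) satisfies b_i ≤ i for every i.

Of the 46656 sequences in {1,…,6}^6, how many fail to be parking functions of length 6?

29849

|PF| = (6+1−6)·(6+1)^{6−1} = 1·16807 = 16807
Check (1,1,3,6,1,6) → sorted (1,1,1,3,6,6): b_5=6>5, not a PF.
Total 46656; non-PF = 46656−16807 = 29849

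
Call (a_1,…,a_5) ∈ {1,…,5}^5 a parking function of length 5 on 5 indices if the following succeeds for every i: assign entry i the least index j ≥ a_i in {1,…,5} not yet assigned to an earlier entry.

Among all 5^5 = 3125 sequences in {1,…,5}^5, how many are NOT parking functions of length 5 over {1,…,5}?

|PF(5,5)| = (6−5)·6^(5−1) = 1 · 1296 = 1296 (Pollak)
One tuple (1,5,4,3,3) → sorted (1,3,3,4,5): b_2=3>2, not a PF.
Total 3125; non-PF = 3125−1296 = 1829

1829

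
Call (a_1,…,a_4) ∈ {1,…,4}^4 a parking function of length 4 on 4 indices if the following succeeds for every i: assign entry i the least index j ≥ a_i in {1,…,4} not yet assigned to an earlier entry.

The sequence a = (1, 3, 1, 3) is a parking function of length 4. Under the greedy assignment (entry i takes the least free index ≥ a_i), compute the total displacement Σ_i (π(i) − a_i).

2

Σπ = 4·5/2 = 10 (π permutes [4]); Σa = 1+3+1+3 = 8; disp = 10−8 = 2.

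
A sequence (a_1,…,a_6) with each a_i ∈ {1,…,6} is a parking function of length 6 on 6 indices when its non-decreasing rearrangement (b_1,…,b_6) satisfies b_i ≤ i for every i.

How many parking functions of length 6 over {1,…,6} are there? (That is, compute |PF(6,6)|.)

Count = 1·7^5 = 1×16807 = 16807 [KW]
One tuple (1,4,6,5,3,1) → sorted (1,1,3,4,5,6): b_i ≤ i ∀i, a PF.

16807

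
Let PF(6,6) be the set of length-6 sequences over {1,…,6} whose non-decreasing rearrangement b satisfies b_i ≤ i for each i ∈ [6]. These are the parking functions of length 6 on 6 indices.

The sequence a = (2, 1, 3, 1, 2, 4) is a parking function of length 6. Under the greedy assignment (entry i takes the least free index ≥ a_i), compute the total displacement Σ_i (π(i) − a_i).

Σπ = 21 ({1..6} each once); Σa = 2+1+3+1+2+4 = 13; disp = 21−13 = 8.

8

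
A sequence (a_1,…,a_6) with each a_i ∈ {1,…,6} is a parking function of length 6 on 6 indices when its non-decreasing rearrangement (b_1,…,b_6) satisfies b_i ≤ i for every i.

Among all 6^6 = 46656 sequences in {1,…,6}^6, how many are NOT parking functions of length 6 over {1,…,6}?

29849

#PF = 1·7^5 = 1·16807 = 16807 [KW]
Check (6,6,5,4,2,4) → sorted (2,4,4,5,6,6): b_1=2>1, not a PF.
So 46656 − 16807 = 29849 fail.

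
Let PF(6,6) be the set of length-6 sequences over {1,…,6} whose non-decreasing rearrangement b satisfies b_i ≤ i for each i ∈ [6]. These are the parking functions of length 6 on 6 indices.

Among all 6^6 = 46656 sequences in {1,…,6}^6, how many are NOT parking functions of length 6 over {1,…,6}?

|PF(6,6)| = (6−6+1)·(6+1)^(6−1) = 1·16807 = 16807 [KW]
One tuple (3,4,4,3,6,6) → sorted (3,3,4,4,6,6): b_1=3>1, not a PF.
6^6 − 16807 = 46656 − 16807 = 29849

29849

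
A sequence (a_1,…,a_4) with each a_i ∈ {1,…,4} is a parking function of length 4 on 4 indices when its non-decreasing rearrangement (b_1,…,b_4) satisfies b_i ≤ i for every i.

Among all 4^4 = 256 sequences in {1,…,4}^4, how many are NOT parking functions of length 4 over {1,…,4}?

131

|PF(4,4)| = (4−4+1)·(4+1)^(4−1) = 1·125 = 125 [KW]
One tuple (4,1,3,4) → sorted (1,3,4,4): b_2=3>2, not a PF.
Total 256; non-PF = 256−125 = 131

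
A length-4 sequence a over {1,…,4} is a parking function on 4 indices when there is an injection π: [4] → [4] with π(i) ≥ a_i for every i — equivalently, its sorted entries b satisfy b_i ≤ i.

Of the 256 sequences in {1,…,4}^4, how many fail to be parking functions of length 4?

131

#PF = (5−4)·5^(4−1) = 1 · 125 = 125 (Pollak)
E.g. (4,4,4,3) → sorted (3,4,4,4): b_1=3>1, not a PF.
4^4 − 125 = 256 − 125 = 131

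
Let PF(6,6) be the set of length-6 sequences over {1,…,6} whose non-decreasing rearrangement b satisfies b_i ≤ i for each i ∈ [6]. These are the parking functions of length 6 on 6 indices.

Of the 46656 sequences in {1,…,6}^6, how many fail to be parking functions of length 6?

29849

|PF(6,6)| = 1·7^5 = 1 · 16807 = 16807
Check (5,4,3,5,3,4) → sorted (3,3,4,4,5,5): b_1=3>1, not a PF.
Total 46656; non-PF = 46656−16807 = 29849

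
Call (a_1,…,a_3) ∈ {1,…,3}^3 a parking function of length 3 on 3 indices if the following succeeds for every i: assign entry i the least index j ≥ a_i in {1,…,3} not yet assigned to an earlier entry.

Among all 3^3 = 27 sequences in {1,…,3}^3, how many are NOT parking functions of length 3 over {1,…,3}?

11

|PF(3,3)| = 1·4^2 = 1·16 = 16 (Konheim–Weiss)
E.g. (3,2,3) → sorted (2,3,3): b_1=2>1, not a PF.
So 27 − 16 = 11 fail.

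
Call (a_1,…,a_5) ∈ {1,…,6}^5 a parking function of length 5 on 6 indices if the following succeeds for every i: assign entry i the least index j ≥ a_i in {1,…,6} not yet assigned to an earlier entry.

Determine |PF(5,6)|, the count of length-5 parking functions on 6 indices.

4802

|PF| = (7−5)·7^(5−1) = 2×2401 = 4802 (Pollak)
Example (5,4,1,1,3) → sorted (1,1,3,4,5): b_i ≤ 1+i ∀i, a PF.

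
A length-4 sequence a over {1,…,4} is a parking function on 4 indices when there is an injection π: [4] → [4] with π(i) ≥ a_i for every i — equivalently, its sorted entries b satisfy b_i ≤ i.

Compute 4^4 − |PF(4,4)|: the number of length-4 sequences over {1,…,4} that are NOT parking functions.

Count = (5−4)·5^(4−1) = 1×125 = 125
One tuple (2,1,4,4) → sorted (1,2,4,4): b_3=4>3, not a PF.
So 256 − 125 = 131 fail.

131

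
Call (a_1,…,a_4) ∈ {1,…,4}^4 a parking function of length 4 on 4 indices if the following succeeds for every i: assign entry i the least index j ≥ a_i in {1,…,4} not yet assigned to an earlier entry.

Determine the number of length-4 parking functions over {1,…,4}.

125

#PF = (4+1−4)·(4+1)^{4−1} = 1 · 125 = 125 [KW]
Check (1,2,1,3) → sorted (1,1,2,3): b_i ≤ i ∀i, a PF.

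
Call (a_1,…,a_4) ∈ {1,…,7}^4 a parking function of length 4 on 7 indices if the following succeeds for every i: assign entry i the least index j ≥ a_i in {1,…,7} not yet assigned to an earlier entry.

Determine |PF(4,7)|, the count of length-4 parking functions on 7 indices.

#PF = (7+1−4)·(7+1)^{4−1} = 4 · 512 = 2048 [KW]
Check (4,6,1,3) → sorted (1,3,4,6): b_i ≤ 3+i ∀i, a PF.

2048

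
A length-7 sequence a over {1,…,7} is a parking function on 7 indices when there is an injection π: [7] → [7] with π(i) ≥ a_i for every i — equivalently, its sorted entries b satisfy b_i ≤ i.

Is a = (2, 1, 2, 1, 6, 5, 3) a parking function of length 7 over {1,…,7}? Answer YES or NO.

Order a: b = (1, 1, 2, 2, 3, 5, 6).
  b_1=1 ≤ 1
  b_2=1 ≤ 2
  b_3=2 ≤ 3
  b_4=2 ≤ 4
  b_5=3 ≤ 5
  b_6=5 ≤ 6
  b_7=6 ≤ 7
All bounds hold ⇒ YES

YES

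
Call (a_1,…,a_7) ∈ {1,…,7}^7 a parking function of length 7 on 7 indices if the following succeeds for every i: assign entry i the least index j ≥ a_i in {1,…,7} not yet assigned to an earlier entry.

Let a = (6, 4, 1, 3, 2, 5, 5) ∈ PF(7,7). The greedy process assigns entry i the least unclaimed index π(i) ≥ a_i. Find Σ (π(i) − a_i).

2

Σπ(i) = 1+…+7 = 28; Σa = 6+4+1+3+2+5+5 = 26; disp = 28−26 = 2.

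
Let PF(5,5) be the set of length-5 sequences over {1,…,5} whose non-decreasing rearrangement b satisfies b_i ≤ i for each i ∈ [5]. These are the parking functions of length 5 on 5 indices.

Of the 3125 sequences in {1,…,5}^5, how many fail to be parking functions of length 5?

1829

Count = (6−5)·6^(5−1) = 1×1296 = 1296 (Pollak)
Check (2,2,2,5,5) → sorted (2,2,2,5,5): b_1=2>1, not a PF.
Total 3125; non-PF = 3125−1296 = 1829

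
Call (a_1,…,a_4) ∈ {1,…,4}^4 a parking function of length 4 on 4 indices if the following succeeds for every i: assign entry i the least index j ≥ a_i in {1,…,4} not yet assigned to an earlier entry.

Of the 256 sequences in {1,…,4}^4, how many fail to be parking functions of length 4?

|PF| = (5−4)·5^(4−1) = 1×125 = 125 (Pollak)
One tuple (3,1,4,4) → sorted (1,3,4,4): b_2=3>2, not a PF.
4^4 − 125 = 256 − 125 = 131

131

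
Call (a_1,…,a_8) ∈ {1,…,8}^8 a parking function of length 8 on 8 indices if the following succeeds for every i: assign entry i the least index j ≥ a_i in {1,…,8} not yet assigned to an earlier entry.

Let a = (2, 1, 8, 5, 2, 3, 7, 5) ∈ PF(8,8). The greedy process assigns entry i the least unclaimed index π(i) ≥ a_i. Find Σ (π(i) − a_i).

3

Σπ = 8·9/2 = 36 (π permutes [8]); Σa = 2+1+8+5+2+3+7+5 = 33; disp = 36−33 = 3.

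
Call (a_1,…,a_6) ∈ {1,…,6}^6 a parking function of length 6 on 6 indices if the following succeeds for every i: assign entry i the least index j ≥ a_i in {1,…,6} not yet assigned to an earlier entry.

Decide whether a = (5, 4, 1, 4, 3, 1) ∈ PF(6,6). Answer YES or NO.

YES

Sorted: b = (1, 1, 3, 4, 4, 5).
  b_1=1 ≤ 1
  b_2=1 ≤ 2
  b_3=3 ≤ 3
  b_4=4 ≤ 4
  b_5=4 ≤ 5
  b_6=5 ≤ 6
All bounds hold ⇒ YES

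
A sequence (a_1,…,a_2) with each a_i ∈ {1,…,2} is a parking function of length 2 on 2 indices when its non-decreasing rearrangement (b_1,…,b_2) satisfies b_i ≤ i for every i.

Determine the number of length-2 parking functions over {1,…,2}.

Count = 1·3^1 = 1·3 = 3 (Pollak)
Check (2,1) → sorted (1,2): b_i ≤ i ∀i, a PF.

3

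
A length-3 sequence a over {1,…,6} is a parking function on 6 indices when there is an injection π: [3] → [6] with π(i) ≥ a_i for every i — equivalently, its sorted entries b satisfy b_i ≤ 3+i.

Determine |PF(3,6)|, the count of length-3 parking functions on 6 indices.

Count = 4·7^2 = 4 · 49 = 196 (Konheim–Weiss)
Example (2,2,4) → sorted (2,2,4): b_i ≤ 3+i ∀i, a PF.

196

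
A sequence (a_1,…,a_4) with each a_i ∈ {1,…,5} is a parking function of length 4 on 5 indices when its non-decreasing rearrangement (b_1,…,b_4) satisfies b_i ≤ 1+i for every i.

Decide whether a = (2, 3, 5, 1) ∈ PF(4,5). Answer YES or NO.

YES

Order a: b = (1, 2, 3, 5).
  b_1=1 ≤ 2
  b_2=2 ≤ 3
  b_3=3 ≤ 4
  b_4=5 ≤ 5
All bounds hold ⇒ YES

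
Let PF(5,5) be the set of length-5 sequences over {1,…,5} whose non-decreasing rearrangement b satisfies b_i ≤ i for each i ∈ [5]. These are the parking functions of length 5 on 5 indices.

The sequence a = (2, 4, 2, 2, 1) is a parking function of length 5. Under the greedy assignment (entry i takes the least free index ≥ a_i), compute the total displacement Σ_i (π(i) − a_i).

4

Σπ = 5·6/2 = 15 (π permutes [5]); Σa = 2+4+2+2+1 = 11; disp = 15−11 = 4.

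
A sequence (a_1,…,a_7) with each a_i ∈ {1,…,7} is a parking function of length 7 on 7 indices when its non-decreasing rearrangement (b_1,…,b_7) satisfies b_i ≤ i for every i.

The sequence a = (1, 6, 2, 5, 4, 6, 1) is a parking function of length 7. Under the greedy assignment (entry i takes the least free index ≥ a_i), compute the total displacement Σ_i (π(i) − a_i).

Σπ = 7·8/2 = 28 (π permutes [7]); Σa = 1+6+2+5+4+6+1 = 25; disp = 28−25 = 3.

3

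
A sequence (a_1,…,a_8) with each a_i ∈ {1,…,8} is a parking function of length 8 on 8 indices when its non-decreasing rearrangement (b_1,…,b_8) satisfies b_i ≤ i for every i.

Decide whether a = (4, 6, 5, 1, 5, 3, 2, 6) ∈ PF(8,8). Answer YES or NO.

Rearranged: b = (1, 2, 3, 4, 5, 5, 6, 6).
  b_1=1 ≤ 1
  b_2=2 ≤ 2
  b_3=3 ≤ 3
  b_4=4 ≤ 4
  b_5=5 ≤ 5
  b_6=5 ≤ 6
  b_7=6 ≤ 7
  b_8=6 ≤ 8
All bounds hold ⇒ YES

YES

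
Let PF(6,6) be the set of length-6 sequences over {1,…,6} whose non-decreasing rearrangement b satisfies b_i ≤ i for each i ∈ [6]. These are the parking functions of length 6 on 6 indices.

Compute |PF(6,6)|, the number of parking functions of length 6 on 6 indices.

|PF(6,6)| = (6−6+1)·(6+1)^(6−1) = 1 · 16807 = 16807 (Konheim–Weiss)
E.g. (3,6,4,1,3,1) → sorted (1,1,3,3,4,6): b_i ≤ i ∀i, a PF.

16807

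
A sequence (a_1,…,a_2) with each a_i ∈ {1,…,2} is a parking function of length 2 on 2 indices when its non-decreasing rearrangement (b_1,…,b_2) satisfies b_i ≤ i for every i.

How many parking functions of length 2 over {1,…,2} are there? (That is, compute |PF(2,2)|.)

3

|PF(2,2)| = 1·3^1 = 1·3 = 3 [KW]
Check (1,1) → sorted (1,1): b_i ≤ i ∀i, a PF.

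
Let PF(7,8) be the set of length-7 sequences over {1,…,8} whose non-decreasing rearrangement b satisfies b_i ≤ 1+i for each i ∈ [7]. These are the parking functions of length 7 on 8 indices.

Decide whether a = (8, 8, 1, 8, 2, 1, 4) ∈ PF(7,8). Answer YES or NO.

Rearranged: b = (1, 1, 2, 4, 8, 8, 8).
  b_1=1 ≤ 2
  b_2=1 ≤ 3
  b_3=2 ≤ 4
  b_4=4 ≤ 5
  b_5=8 > 6
  fails at i=5 ⇒ NO

NO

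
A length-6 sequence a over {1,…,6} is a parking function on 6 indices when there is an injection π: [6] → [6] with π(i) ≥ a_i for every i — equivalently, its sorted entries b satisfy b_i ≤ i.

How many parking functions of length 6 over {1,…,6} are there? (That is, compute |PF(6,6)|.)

|PF| = (6+1−6)·(6+1)^{6−1} = 1×16807 = 16807 [KW]
One tuple (3,2,5,2,1,2) → sorted (1,2,2,2,3,5): b_i ≤ i ∀i, a PF.

16807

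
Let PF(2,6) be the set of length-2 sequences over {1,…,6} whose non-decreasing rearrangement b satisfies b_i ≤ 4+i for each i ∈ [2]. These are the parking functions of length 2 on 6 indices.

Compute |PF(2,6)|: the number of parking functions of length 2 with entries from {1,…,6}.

|PF(2,6)| = (7−2)·7^(2−1) = 5·7 = 35 (Pollak)
Example (2,2) → sorted (2,2): b_i ≤ 4+i ∀i, a PF.

35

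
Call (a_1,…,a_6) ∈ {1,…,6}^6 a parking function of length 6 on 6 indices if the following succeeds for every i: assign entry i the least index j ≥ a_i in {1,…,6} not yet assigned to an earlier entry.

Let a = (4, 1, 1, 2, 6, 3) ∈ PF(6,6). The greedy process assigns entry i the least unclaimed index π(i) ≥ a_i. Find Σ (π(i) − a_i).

Σπ = 6·7/2 = 21 (π permutes [6]); Σa = 4+1+1+2+6+3 = 17; disp = 21−17 = 4.

4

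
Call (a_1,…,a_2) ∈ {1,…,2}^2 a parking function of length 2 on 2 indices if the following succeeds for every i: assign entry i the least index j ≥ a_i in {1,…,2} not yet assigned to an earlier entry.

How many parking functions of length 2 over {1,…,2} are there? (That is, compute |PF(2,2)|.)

3

|PF| = 1·3^1 = 1×3 = 3 [KW]
One tuple (1,2) → sorted (1,2): b_i ≤ i ∀i, a PF.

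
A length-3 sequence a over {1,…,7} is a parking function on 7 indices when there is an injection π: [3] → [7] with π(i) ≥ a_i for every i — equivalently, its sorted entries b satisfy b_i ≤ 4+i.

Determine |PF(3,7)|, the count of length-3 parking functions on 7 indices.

|PF| = (7−3+1)·(7+1)^(3−1) = 5·64 = 320 [KW]
One tuple (5,2,2) → sorted (2,2,5): b_i ≤ 4+i ∀i, a PF.

320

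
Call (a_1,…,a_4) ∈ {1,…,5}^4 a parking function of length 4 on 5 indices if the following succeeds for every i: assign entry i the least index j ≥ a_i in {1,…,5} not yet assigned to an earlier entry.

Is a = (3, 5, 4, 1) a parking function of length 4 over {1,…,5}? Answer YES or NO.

Sorted: b = (1, 3, 4, 5).
  b_1=1 ≤ 2
  b_2=3 ≤ 3
  b_3=4 ≤ 4
  b_4=5 ≤ 5
All bounds hold ⇒ YES

YES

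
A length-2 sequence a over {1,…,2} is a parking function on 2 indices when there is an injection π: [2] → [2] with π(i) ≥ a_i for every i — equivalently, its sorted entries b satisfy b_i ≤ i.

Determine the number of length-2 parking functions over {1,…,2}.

|PF| = (3−2)·3^(2−1) = 1×3 = 3 (Pollak)
One tuple (2,1) → sorted (1,2): b_i ≤ i ∀i, a PF.

3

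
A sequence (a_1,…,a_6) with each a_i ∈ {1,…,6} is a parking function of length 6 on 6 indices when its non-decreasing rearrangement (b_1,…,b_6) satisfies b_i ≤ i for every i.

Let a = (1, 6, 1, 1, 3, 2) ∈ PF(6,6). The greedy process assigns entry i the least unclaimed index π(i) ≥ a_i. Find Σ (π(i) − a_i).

7

Σπ = 6·7/2 = 21 (π permutes [6]); Σa = 1+6+1+1+3+2 = 14; disp = 21−14 = 7.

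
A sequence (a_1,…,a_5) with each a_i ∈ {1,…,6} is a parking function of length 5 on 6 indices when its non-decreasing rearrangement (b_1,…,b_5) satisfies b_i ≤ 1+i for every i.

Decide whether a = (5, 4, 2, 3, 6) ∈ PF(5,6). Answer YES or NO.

Order a: b = (2, 3, 4, 5, 6).
  b_1=2 ≤ 2
  b_2=3 ≤ 3
  b_3=4 ≤ 4
  b_4=5 ≤ 5
  b_5=6 ≤ 6
All bounds hold ⇒ YES

YES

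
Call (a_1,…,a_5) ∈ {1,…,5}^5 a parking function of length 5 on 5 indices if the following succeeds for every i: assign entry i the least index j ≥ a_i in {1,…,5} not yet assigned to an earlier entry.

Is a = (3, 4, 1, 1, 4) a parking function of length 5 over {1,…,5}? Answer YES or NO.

Rearranged: b = (1, 1, 3, 4, 4).
  b_1=1 ≤ 1
  b_2=1 ≤ 2
  b_3=3 ≤ 3
  b_4=4 ≤ 4
  b_5=4 ≤ 5
All bounds hold ⇒ YES

YES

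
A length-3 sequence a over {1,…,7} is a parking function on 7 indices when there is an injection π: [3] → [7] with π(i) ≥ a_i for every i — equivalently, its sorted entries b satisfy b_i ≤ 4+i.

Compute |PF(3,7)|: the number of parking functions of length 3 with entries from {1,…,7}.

320

|PF| = 5·8^2 = 5·64 = 320 (Pollak)
Example (6,4,5) → sorted (4,5,6): b_i ≤ 4+i ∀i, a PF.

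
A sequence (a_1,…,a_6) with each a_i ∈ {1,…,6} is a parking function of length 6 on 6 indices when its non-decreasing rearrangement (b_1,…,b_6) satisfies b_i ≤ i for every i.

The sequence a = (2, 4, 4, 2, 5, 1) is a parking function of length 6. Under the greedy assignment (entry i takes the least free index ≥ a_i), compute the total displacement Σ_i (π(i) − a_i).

3

Σπ = 6·7/2 = 21 (π permutes [6]); Σa = 2+4+4+2+5+1 = 18; disp = 21−18 = 3.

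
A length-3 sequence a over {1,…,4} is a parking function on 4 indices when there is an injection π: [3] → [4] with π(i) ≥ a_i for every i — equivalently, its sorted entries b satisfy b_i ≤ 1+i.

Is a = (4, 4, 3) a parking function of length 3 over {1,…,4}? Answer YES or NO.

Order a: b = (3, 4, 4).
  b_1=3 > 2
  fails at i=1 ⇒ NO

NO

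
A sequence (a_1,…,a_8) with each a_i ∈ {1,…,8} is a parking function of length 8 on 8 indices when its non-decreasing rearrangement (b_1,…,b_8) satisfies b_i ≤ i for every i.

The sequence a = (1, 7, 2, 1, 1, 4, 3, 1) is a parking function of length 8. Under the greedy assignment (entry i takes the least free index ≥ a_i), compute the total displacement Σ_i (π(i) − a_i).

Σπ = 8·9/2 = 36 (π permutes [8]); Σa = 1+7+2+1+1+4+3+1 = 20; disp = 36−20 = 16.

16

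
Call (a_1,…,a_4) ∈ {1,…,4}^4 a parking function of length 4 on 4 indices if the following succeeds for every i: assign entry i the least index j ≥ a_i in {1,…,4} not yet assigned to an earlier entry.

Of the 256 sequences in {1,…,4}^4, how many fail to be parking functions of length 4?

#PF = (4−4+1)·(4+1)^(4−1) = 1 · 125 = 125 (Konheim–Weiss)
Example (2,4,4,4) → sorted (2,4,4,4): b_1=2>1, not a PF.
4^4 − 125 = 256 − 125 = 131

131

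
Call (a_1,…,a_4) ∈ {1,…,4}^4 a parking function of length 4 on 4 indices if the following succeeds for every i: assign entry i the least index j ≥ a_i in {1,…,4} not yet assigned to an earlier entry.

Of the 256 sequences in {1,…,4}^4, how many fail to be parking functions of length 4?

131

Count = (4+1−4)·(4+1)^{4−1} = 1 · 125 = 125 (Pollak)
One tuple (4,2,3,4) → sorted (2,3,4,4): b_1=2>1, not a PF.
4^4 − 125 = 256 − 125 = 131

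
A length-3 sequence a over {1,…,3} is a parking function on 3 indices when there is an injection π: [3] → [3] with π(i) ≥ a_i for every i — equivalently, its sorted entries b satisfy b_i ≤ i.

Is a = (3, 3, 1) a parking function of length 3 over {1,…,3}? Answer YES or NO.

Order a: b = (1, 3, 3).
  b_1=1 ≤ 1
  b_2=3 > 2
  fails at i=2 ⇒ NO

NO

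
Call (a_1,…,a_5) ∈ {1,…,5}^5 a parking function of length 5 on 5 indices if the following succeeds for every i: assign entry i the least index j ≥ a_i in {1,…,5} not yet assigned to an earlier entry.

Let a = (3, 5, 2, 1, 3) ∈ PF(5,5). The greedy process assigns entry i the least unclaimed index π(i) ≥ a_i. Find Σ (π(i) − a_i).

Σπ = 5·6/2 = 15 (π permutes [5]); Σa = 3+5+2+1+3 = 14; disp = 15−14 = 1.

1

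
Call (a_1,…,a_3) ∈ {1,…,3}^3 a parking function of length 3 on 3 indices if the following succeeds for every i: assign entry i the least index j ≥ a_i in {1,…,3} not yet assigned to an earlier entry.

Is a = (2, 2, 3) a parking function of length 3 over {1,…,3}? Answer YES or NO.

Sorted: b = (2, 2, 3).
  b_1=2 > 1
  fails at i=1 ⇒ NO

NO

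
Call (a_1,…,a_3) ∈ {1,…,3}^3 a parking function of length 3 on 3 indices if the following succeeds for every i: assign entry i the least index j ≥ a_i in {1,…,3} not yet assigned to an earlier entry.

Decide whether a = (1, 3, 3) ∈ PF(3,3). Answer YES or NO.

Sorted: b = (1, 3, 3).
  b_1=1 ≤ 1
  b_2=3 > 2
  fails at i=2 ⇒ NO

NO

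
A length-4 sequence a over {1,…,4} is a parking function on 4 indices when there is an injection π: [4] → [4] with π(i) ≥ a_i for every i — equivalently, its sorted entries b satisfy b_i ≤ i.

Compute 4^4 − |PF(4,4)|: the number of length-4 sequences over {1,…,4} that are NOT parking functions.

#PF = (4−4+1)·(4+1)^(4−1) = 1 · 125 = 125
One tuple (3,2,4,3) → sorted (2,3,3,4): b_1=2>1, not a PF.
4^4 − 125 = 256 − 125 = 131

131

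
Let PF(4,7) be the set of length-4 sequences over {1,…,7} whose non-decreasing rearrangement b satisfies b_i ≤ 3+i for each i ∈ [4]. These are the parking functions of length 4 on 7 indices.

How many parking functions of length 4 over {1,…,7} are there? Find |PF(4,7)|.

Count = (8−4)·8^(4−1) = 4 · 512 = 2048
E.g. (5,4,4,6) → sorted (4,4,5,6): b_i ≤ 3+i ∀i, a PF.

2048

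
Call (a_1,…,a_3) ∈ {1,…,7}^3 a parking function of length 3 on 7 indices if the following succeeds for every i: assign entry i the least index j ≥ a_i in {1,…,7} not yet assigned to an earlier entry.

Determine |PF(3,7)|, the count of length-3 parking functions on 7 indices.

Count = (7+1−3)·(7+1)^{3−1} = 5 · 64 = 320 [KW]
Check (2,3,6) → sorted (2,3,6): b_i ≤ 4+i ∀i, a PF.

320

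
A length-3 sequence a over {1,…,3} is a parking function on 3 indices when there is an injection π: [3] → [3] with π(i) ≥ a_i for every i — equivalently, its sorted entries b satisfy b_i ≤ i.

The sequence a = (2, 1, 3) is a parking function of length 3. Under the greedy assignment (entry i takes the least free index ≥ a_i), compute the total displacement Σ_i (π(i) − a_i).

Σπ = 6 ({1..3} each once); Σa = 2+1+3 = 6; disp = 6−6 = 0.

0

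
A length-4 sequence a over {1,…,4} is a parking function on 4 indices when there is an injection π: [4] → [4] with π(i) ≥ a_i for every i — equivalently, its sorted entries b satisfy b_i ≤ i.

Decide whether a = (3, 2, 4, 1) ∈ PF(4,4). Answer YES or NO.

YES

Order a: b = (1, 2, 3, 4).
  b_1=1 ≤ 1
  b_2=2 ≤ 2
  b_3=3 ≤ 3
  b_4=4 ≤ 4
All bounds hold ⇒ YES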